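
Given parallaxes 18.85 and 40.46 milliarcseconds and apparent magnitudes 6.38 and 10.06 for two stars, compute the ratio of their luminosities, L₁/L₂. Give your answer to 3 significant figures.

d₁ = 1/p₁ = 1/0.01885″ = 53.05 pc; d₂ = 1/p₂ = 1/0.04046″ = 24.716 pc.
M₁ = m₁ − 5 log₁₀ d₁ + 5 = 6.38 − 8.6234 + 5 = 2.7566.
M₂ = 10.06 − 6.9649 + 5 = 8.0951.
L₁/L₂ = 10^(0.4(M₂ − M₁)) = 10^(0.4 × 5.3385) = 10^2.13540 = 136.58.

L₁/L₂ = 137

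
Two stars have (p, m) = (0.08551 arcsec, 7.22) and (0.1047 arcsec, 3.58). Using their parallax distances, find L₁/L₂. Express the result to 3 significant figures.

L₁/L₂ = 0.0525

d₁ = 1/p₁ = 1/0.08551″ = 11.695 pc; d₂ = 1/p₂ = 1/0.1047″ = 9.5511 pc.
M₁ = m₁ − 5 log₁₀ d₁ + 5 = 7.22 − 5.3400 + 5 = 6.8800.
M₂ = 3.58 − 4.9003 + 5 = 3.6797.
L₁/L₂ = 10^(0.4(M₂ − M₁)) = 10^(0.4 × (-3.2003)) = 10^(-1.28012) = 0.052466.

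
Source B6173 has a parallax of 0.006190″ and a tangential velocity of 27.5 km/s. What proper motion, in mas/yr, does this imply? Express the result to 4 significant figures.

35.91 mas/yr

d = 1/p = 1/0.006190″ = 161.55 pc.
μ = v_t / (4.74 d) = 27.5 / (4.74 × 161.55) = 27.5 / 765.75 = 0.035913 ″/yr = 35.913 mas/yr.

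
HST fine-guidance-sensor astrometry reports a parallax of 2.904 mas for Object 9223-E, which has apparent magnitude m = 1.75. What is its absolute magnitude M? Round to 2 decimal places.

M = -5.94

d = 1/p = 1/0.002904″ = 344.35 pc.
m − M = 5 log₁₀(344.35) − 5 = 12.6850 − 5 = 7.6850.
M = m − (m − M) = 1.75 − 7.6850 = -5.94.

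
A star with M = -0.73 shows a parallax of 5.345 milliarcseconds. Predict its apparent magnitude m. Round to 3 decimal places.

d = 1/p = 1/0.005345″ = 187.09 pc.
m − M = 5 log₁₀ d − 5 = 5 log₁₀(187.09) − 5 = 11.3603 − 5 = 6.3603.
m = M + (m − M) = -0.73 + 6.3603 = 5.630.

m = 5.630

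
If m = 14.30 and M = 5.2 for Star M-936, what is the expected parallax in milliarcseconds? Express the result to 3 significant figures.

1.51 mas

m − M = 14.30 − 5.2 = 9.10.
d = 10^((m−M)/5 + 1) = 10^2.820 = 660.69 pc.
p = 1/d = 1/660.69 = 0.0015136 arcsec = 1.5136 mas.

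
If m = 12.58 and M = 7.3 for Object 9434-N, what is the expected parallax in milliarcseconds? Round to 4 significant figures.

m − M = 12.58 − 7.3 = 5.28.
d = 10^((m−M)/5 + 1) = 10^2.056 = 113.76 pc.
p = 1/d = 1/113.76 = 0.0087904 arcsec = 8.7904 mas.

8.790 mas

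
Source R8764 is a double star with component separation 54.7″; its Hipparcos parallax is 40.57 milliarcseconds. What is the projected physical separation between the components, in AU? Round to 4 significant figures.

d = 1/p = 1/0.04057″ = 24.649 pc.
At distance d (pc), an angle of θ arcsec spans θ·d AU: s = 54.7 × 24.649 = 1348.3 AU.

1348 AU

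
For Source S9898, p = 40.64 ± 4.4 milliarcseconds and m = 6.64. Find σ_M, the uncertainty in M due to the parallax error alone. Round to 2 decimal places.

M = m − 5 log₁₀ d + 5 = m + 5 log₁₀ p + 5, so ∂M/∂p = 5/(p ln 10).
σ_M = (5/ln 10) · (σ_p/p) = 2.1715 × 4.4/40.64 = 2.1715 × 0.10827 = 0.23511.

σ_M = 0.24 mag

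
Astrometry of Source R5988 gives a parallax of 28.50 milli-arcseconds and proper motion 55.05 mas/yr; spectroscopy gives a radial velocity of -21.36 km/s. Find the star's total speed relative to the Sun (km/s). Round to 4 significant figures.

23.24 km/s

d = 1/p = 1/0.02850″ = 35.088 pc.
μ = 55.05 mas/yr = 0.05505 ″/yr.
v_t = 4.740 μ d = 4.740 × 0.05505 × 35.088 = 9.1558 km/s.
v = √(v_r² + v_t²) = √((-21.36)² + 9.1558²) = √540.078 = 23.24 km/s.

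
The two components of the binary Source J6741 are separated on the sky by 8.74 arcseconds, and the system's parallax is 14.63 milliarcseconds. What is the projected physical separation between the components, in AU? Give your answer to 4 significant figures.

d = 1/p = 1/0.01463″ = 68.353 pc.
At distance d (pc), an angle of θ arcsec spans θ·d AU: s = 8.74 × 68.353 = 597.41 AU.

597.4 AU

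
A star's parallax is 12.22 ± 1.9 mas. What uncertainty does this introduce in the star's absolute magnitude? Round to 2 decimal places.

σ_M = 0.34 mag

M = m − 5 log₁₀ d + 5 = m + 5 log₁₀ p + 5, so ∂M/∂p = 5/(p ln 10).
σ_M = (5/ln 10) · (σ_p/p) = 2.1715 × 1.9/12.22 = 2.1715 × 0.15548 = 0.33762.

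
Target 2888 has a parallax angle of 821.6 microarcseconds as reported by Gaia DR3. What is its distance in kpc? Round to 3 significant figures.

p = 821.6 microarcseconds = 0.0008216 arcsec.
d = 1/p = 1/0.0008216 = 1217.1 pc.
= 1.2171 kpc.

1.22 kpc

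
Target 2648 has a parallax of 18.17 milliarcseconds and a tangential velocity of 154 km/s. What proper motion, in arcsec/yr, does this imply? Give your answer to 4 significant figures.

d = 1/p = 1/0.01817″ = 55.036 pc.
μ = v_t / (4.74 d) = 154 / (4.74 × 55.036) = 154 / 260.87 = 0.59033 ″/yr.

0.5903 arcsec/yr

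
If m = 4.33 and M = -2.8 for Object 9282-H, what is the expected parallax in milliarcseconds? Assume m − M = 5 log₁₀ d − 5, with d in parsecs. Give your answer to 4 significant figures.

m − M = 4.33 − (-2.8) = 7.13.
d = 10^((m−M)/5 + 1) = 10^2.426 = 266.69 pc.
p = 1/d = 1/266.69 = 0.0037497 arcsec = 3.7497 mas.

3.750 mas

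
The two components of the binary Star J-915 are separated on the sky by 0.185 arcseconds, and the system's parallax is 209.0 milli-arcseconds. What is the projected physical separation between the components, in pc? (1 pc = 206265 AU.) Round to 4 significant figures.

4.291 × 10^-6 pc

d = 1/p = 1/0.2090″ = 4.7847 pc.
At distance d (pc), an angle of θ arcsec spans θ·d AU: s = 0.185 × 4.7847 = 0.88517 AU.
= 0.88517 / 206265 = 4.2914 × 10^-6 pc.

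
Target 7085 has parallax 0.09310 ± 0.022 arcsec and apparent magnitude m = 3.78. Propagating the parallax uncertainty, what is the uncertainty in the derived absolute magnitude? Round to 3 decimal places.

M = m − 5 log₁₀ d + 5 = m + 5 log₁₀ p + 5, so ∂M/∂p = 5/(p ln 10).
σ_M = (5/ln 10) · (σ_p/p) = 2.1715 × 0.022/0.09310 = 2.1715 × 0.23631 = 0.51315.

σ_M = 0.513 mag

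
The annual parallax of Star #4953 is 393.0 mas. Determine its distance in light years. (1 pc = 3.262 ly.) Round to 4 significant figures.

p = 393.0 mas = 0.3930 arcsec.
d = 1/p = 1/0.3930 = 2.5445 pc.
In light-years: 2.5445 × 3.262 = 8.3002 ly.

8.300 light years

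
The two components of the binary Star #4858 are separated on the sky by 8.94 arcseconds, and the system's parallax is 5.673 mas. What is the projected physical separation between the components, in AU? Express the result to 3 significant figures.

1580 AU

d = 1/p = 1/0.005673″ = 176.27 pc.
At distance d (pc), an angle of θ arcsec spans θ·d AU: s = 8.94 × 176.27 = 1575.9 AU.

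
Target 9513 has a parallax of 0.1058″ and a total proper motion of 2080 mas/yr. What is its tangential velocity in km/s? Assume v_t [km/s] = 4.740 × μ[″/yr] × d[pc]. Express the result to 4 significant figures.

93.19 km/s

d = 1/p = 1/0.1058″ = 9.4518 pc.
μ = 2080 mas/yr = 2.08 ″/yr.
v_t = 4.74 × μ × d = 4.74 × 2.08 × 9.4518 = 93.187 km/s.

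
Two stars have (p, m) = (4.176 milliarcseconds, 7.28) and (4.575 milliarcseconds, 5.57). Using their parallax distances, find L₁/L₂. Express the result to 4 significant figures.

d₁ = 1/p₁ = 1/0.004176″ = 239.46 pc; d₂ = 1/p₂ = 1/0.004575″ = 218.58 pc.
M₁ = m₁ − 5 log₁₀ d₁ + 5 = 7.28 − 11.8962 + 5 = 0.3838.
M₂ = 5.57 − 11.6981 + 5 = -1.1281.
L₁/L₂ = 10^(0.4(M₂ − M₁)) = 10^(0.4 × (-1.5119)) = 10^(-0.60476) = 0.24845.

L₁/L₂ = 0.2485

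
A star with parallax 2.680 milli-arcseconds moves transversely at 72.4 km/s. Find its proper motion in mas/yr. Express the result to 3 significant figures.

40.9 mas/yr

d = 1/p = 1/0.002680″ = 373.13 pc.
μ = v_t / (4.74 d) = 72.4 / (4.74 × 373.13) = 72.4 / 1768.6 = 0.040936 ″/yr = 40.936 mas/yr.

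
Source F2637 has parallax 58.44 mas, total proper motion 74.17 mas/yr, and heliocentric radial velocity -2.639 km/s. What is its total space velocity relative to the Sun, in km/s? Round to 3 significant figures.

d = 1/p = 1/0.05844″ = 17.112 pc.
μ = 74.17 mas/yr = 0.07417 ″/yr.
v_t = 4.740 μ d = 4.740 × 0.07417 × 17.112 = 6.016 km/s.
v = √(v_r² + v_t²) = √((-2.639)² + 6.016²) = √43.1566 = 6.5694 km/s.

6.57 km/s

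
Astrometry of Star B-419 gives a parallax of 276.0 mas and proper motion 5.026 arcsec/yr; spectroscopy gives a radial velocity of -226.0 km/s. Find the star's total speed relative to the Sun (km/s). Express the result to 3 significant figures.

242 km/s

d = 1/p = 1/0.2760″ = 3.6232 pc.
v_t = 4.740 μ d = 4.740 × 5.026 × 3.6232 = 86.316 km/s.
v = √(v_r² + v_t²) = √((-226.0)² + 86.316²) = √58526.5 = 241.92 km/s.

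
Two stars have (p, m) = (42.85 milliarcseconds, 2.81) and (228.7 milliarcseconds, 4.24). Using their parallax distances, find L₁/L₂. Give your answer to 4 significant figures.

d₁ = 1/p₁ = 1/0.04285″ = 23.337 pc; d₂ = 1/p₂ = 1/0.2287″ = 4.3725 pc.
M₁ = m₁ − 5 log₁₀ d₁ + 5 = 2.81 − 6.8402 + 5 = 0.9698.
M₂ = 4.24 − 3.2036 + 5 = 6.0364.
L₁/L₂ = 10^(0.4(M₂ − M₁)) = 10^(0.4 × 5.0666) = 10^2.02664 = 106.33.

L₁/L₂ = 106.3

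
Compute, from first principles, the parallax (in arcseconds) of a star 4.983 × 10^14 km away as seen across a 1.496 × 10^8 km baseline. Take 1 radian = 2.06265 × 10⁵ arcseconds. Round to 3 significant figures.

0.0619 arcsec

θ ≈ B/d = (1.496 × 10^8) / (4.983 × 10^14) = 3.0022 × 10^-7 rad.
In arcseconds: 3.0022 × 10^-7 × 206265 = 0.061925″.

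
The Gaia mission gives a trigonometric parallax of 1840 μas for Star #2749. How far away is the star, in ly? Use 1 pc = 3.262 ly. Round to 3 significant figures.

1770 ly

p = 1840 μas = 0.001840 arcsec.
d = 1/p = 1/0.001840 = 543.48 pc.
In light-years: 543.48 × 3.262 = 1772.8 ly.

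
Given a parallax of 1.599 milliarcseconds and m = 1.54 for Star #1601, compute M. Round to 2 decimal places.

M = -7.44

d = 1/p = 1/0.001599″ = 625.39 pc.
m − M = 5 log₁₀(625.39) − 5 = 13.9808 − 5 = 8.9808.
M = m − (m − M) = 1.54 − 8.9808 = -7.44.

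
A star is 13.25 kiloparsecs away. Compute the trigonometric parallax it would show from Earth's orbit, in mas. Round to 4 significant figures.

d = 13.25 kpc = 13250 pc.
p = 1/d = 1/13250 = 0.000075472 arcsec.
= 0.000075472 × 1000 = 0.075472 mas.

0.07547 mas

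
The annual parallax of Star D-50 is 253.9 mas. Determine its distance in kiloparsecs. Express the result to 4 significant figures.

0.003939 kpc

p = 253.9 mas = 0.2539 arcsec.
d = 1/p = 1/0.2539 = 3.9386 pc.
= 0.0039386 kpc.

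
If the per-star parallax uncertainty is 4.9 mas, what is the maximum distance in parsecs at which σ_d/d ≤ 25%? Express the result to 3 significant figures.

51.0 pc

σ_d/d = σ_p/p, so the condition is σ_p/p ≤ 0.25, i.e. p ≥ σ_p/0.25.
p_min = 4.9/0.25 = 19.6 mas = 0.0196 arcsec.
d_max = 1/p_min = 1/0.0196 = 51.02 pc.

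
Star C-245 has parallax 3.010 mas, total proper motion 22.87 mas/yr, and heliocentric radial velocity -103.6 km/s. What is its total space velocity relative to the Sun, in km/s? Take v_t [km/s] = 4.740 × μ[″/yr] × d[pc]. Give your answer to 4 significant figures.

d = 1/p = 1/0.003010″ = 332.23 pc.
μ = 22.87 mas/yr = 0.02287 ″/yr.
v_t = 4.740 μ d = 4.740 × 0.02287 × 332.23 = 36.015 km/s.
v = √(v_r² + v_t²) = √((-103.6)² + 36.015²) = √12030 = 109.68 km/s.

109.7 km/s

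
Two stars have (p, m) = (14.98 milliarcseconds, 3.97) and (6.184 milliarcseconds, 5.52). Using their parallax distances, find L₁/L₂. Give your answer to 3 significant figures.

L₁/L₂ = 0.710

d₁ = 1/p₁ = 1/0.01498″ = 66.756 pc; d₂ = 1/p₂ = 1/0.006184″ = 161.71 pc.
M₁ = m₁ − 5 log₁₀ d₁ + 5 = 3.97 − 9.1225 + 5 = -0.1525.
M₂ = 5.52 − 11.0437 + 5 = -0.5237.
L₁/L₂ = 10^(0.4(M₂ − M₁)) = 10^(0.4 × (-0.3712)) = 10^(-0.14848) = 0.71043.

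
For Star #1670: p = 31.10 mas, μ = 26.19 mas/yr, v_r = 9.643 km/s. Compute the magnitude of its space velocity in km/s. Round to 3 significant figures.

d = 1/p = 1/0.03110″ = 32.154 pc.
μ = 26.19 mas/yr = 0.02619 ″/yr.
v_t = 4.740 μ d = 4.740 × 0.02619 × 32.154 = 3.9916 km/s.
v = √(v_r² + v_t²) = √(9.643² + 3.9916²) = √108.92 = 10.436 km/s.

10.4 km/s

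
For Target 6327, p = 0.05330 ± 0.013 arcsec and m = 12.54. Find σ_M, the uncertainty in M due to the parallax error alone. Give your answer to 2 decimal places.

σ_M = 0.53 mag

M = m − 5 log₁₀ d + 5 = m + 5 log₁₀ p + 5, so ∂M/∂p = 5/(p ln 10).
σ_M = (5/ln 10) · (σ_p/p) = 2.1715 × 0.013/0.05330 = 2.1715 × 0.2439 = 0.52963.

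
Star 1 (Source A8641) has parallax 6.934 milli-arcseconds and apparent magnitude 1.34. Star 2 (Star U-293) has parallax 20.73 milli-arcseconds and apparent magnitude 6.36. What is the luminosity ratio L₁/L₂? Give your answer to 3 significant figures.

d₁ = 1/p₁ = 1/0.006934″ = 144.22 pc; d₂ = 1/p₂ = 1/0.02073″ = 48.239 pc.
M₁ = m₁ − 5 log₁₀ d₁ + 5 = 1.34 − 10.7951 + 5 = -4.4551.
M₂ = 6.36 − 8.4170 + 5 = 2.9430.
L₁/L₂ = 10^(0.4(M₂ − M₁)) = 10^(0.4 × 7.3981) = 10^2.95924 = 910.42.

L₁/L₂ = 910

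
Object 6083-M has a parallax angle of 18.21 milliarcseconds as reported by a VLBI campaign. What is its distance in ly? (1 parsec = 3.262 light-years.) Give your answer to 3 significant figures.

179 ly

p = 18.21 milliarcseconds = 0.01821 arcsec.
d = 1/p = 1/0.01821 = 54.915 pc.
In light-years: 54.915 × 3.262 = 179.13 ly.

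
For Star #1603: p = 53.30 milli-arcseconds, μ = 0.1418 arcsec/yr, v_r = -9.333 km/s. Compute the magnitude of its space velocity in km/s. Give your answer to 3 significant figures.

15.7 km/s

d = 1/p = 1/0.05330″ = 18.762 pc.
v_t = 4.740 μ d = 4.740 × 0.1418 × 18.762 = 12.611 km/s.
v = √(v_r² + v_t²) = √((-9.333)² + 12.611²) = √246.142 = 15.689 km/s.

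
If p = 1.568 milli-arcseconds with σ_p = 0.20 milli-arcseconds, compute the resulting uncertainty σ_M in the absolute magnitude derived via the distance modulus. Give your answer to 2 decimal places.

σ_M = 0.28 mag

M = m − 5 log₁₀ d + 5 = m + 5 log₁₀ p + 5, so ∂M/∂p = 5/(p ln 10).
σ_M = (5/ln 10) · (σ_p/p) = 2.1715 × 0.20/1.568 = 2.1715 × 0.12755 = 0.27697.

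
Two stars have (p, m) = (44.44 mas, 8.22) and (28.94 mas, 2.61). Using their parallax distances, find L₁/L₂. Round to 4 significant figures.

d₁ = 1/p₁ = 1/0.04444″ = 22.502 pc; d₂ = 1/p₂ = 1/0.02894″ = 34.554 pc.
M₁ = m₁ − 5 log₁₀ d₁ + 5 = 8.22 − 6.7611 + 5 = 6.4589.
M₂ = 2.61 − 7.6925 + 5 = -0.0825.
L₁/L₂ = 10^(0.4(M₂ − M₁)) = 10^(0.4 × (-6.5414)) = 10^(-2.61656) = 0.0024179.

L₁/L₂ = 0.002418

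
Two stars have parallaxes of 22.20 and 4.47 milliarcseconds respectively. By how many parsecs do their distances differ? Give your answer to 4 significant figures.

d_A = 1/0.02220″ = 45.045 pc; d_B = 1/0.004470″ = 223.71 pc.
|d_B − d_A| = |223.71 − 45.045| = 178.67 pc.

178.7 pc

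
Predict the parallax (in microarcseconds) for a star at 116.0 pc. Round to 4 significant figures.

p = 1/d = 1/116 = 0.0086207 arcsec.
= 0.0086207 × 10⁶ = 8620.7 μas.

8621 μas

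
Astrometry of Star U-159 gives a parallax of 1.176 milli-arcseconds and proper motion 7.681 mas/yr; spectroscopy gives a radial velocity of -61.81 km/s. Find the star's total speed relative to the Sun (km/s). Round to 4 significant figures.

d = 1/p = 1/0.001176″ = 850.34 pc.
μ = 7.681 mas/yr = 0.007681 ″/yr.
v_t = 4.740 μ d = 4.740 × 0.007681 × 850.34 = 30.959 km/s.
v = √(v_r² + v_t²) = √((-61.81)² + 30.959²) = √4778.94 = 69.13 km/s.

69.13 km/s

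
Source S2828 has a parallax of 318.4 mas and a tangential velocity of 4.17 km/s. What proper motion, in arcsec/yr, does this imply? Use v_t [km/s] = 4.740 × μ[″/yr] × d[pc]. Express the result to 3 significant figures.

0.280 arcsec/yr

d = 1/p = 1/0.3184″ = 3.1407 pc.
μ = v_t / (4.74 d) = 4.17 / (4.74 × 3.1407) = 4.17 / 14.887 = 0.28011 ″/yr.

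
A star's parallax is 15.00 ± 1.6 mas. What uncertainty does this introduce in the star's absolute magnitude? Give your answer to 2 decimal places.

σ_M = 0.23 mag

M = m − 5 log₁₀ d + 5 = m + 5 log₁₀ p + 5, so ∂M/∂p = 5/(p ln 10).
σ_M = (5/ln 10) · (σ_p/p) = 2.1715 × 1.6/15.00 = 2.1715 × 0.10667 = 0.23163.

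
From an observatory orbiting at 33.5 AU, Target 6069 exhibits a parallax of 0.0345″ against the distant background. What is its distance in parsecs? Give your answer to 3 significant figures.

971 pc

With baseline B (in AU) and parallax p (in arcsec), d = B/p parsecs.
d = 33.5 / 0.0345 = 971.01 pc.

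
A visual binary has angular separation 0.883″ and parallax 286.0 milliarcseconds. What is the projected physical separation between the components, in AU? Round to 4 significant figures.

3.087 AU

d = 1/p = 1/0.2860″ = 3.4965 pc.
At distance d (pc), an angle of θ arcsec spans θ·d AU: s = 0.883 × 3.4965 = 3.0874 AU.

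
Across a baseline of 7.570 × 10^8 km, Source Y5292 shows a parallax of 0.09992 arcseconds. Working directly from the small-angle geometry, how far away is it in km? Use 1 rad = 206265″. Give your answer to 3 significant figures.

1.56 × 10^15 km

θ = 0.09992″ = 0.09992/206265 = 4.8443 × 10^-7 rad.
d = B/θ = (7.570 × 10^8) / (4.8443 × 10^-7) = 1.5627 × 10^15 km.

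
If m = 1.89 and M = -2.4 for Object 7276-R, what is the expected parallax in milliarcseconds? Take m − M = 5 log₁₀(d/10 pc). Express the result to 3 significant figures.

13.9 mas

m − M = 1.89 − (-2.4) = 4.29.
d = 10^((m−M)/5 + 1) = 10^1.858 = 72.111 pc.
p = 1/d = 1/72.111 = 0.013868 arcsec = 13.868 mas.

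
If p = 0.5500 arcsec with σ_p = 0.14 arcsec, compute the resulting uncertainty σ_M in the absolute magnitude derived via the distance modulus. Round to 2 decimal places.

M = m − 5 log₁₀ d + 5 = m + 5 log₁₀ p + 5, so ∂M/∂p = 5/(p ln 10).
σ_M = (5/ln 10) · (σ_p/p) = 2.1715 × 0.14/0.5500 = 2.1715 × 0.25455 = 0.55276.

σ_M = 0.55 mag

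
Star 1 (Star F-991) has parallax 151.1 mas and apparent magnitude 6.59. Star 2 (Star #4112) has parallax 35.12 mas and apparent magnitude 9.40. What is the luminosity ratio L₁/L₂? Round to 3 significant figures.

d₁ = 1/p₁ = 1/0.1511″ = 6.6181 pc; d₂ = 1/p₂ = 1/0.03512″ = 28.474 pc.
M₁ = m₁ − 5 log₁₀ d₁ + 5 = 6.59 − 4.1037 + 5 = 7.4863.
M₂ = 9.40 − 7.2722 + 5 = 7.1278.
L₁/L₂ = 10^(0.4(M₂ − M₁)) = 10^(0.4 × (-0.3585)) = 10^(-0.14340) = 0.71879.

L₁/L₂ = 0.719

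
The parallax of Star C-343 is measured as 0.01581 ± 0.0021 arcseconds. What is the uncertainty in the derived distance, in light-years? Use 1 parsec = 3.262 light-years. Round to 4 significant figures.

d = 1/p, so σ_d = σ_p / p².
σ_d = 0.00210 / (0.01581)² = 0.00210 / 0.00024996 = 8.4013 pc = 8.4013 × 3.262 ly = 27.405 ly.

27.41 ly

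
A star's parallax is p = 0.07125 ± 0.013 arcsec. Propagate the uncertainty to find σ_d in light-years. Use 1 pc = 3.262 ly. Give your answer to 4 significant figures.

8.353 ly

d = 1/p, so σ_d = σ_p / p².
σ_d = 0.0130 / (0.07125)² = 0.0130 / 0.0050766 = 2.5608 pc = 2.5608 × 3.262 ly = 8.3533 ly.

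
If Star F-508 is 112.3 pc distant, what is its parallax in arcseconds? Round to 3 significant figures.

0.00890 arcsec

p = 1/d = 1/112.3 = 0.0089047 arcsec.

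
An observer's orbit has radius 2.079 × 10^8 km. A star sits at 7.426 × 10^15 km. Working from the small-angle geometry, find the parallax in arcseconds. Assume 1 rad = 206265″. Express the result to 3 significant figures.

0.00577 arcsec

θ ≈ B/d = (2.079 × 10^8) / (7.426 × 10^15) = 2.7996 × 10^-8 rad.
In arcseconds: 2.7996 × 10^-8 × 206265 = 0.0057746″.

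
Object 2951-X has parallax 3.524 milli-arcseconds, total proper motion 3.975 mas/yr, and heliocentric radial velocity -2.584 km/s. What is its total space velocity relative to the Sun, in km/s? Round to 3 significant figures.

d = 1/p = 1/0.003524″ = 283.77 pc.
μ = 3.975 mas/yr = 0.003975 ″/yr.
v_t = 4.740 μ d = 4.740 × 0.003975 × 283.77 = 5.3467 km/s.
v = √(v_r² + v_t²) = √((-2.584)² + 5.3467²) = √35.2643 = 5.9384 km/s.

5.94 km/s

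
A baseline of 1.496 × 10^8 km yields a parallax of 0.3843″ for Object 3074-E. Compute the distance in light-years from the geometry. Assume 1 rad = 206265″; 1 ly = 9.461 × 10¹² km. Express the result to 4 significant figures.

θ = 0.3843″ = 0.3843/206265 = 1.8631 × 10^-6 rad.
d = B/θ = (1.496 × 10^8) / (1.8631 × 10^-6) = 8.0296 × 10^13 km = (8.0296 × 10^13) / (9.461 × 10^12) ly = 8.4871 ly.

8.487 ly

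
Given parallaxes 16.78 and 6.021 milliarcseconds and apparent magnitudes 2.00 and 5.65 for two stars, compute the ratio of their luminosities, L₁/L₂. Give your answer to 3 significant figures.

d₁ = 1/p₁ = 1/0.01678″ = 59.595 pc; d₂ = 1/p₂ = 1/0.006021″ = 166.09 pc.
M₁ = m₁ − 5 log₁₀ d₁ + 5 = 2.00 − 8.8760 + 5 = -1.8760.
M₂ = 5.65 − 11.1017 + 5 = -0.4517.
L₁/L₂ = 10^(0.4(M₂ − M₁)) = 10^(0.4 × 1.4243) = 10^0.56972 = 3.713.

L₁/L₂ = 3.71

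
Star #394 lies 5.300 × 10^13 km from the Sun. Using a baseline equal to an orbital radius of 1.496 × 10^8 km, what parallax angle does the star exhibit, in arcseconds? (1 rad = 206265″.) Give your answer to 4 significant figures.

θ ≈ B/d = (1.496 × 10^8) / (5.300 × 10^13) = 2.8226 × 10^-6 rad.
In arcseconds: 2.8226 × 10^-6 × 206265 = 0.5822″.

0.5822 arcsec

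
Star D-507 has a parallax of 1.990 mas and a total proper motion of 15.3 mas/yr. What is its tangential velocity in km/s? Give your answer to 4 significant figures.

36.44 km/s

d = 1/p = 1/0.001990″ = 502.51 pc.
μ = 15.3 mas/yr = 0.0153 ″/yr.
v_t = 4.74 × μ × d = 4.74 × 0.0153 × 502.51 = 36.443 km/s.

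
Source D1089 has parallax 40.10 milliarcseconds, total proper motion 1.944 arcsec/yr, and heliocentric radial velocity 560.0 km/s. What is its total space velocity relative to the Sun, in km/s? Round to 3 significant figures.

605 km/s

d = 1/p = 1/0.04010″ = 24.938 pc.
v_t = 4.740 μ d = 4.740 × 1.944 × 24.938 = 229.79 km/s.
v = √(v_r² + v_t²) = √(560.0² + 229.79²) = √366403 = 605.31 km/s.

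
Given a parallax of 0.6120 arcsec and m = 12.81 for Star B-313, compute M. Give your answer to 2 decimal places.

M = 16.74

d = 1/p = 1/0.6120″ = 1.634 pc.
m − M = 5 log₁₀(1.634) − 5 = 1.0663 − 5 = -3.9337.
M = m − (m − M) = 12.81 − (-3.9337) = 16.74.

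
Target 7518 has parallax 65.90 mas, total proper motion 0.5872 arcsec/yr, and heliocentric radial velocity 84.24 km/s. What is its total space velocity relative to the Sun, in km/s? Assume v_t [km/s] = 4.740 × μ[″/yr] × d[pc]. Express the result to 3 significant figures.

d = 1/p = 1/0.06590″ = 15.175 pc.
v_t = 4.740 μ d = 4.740 × 0.5872 × 15.175 = 42.237 km/s.
v = √(v_r² + v_t²) = √(84.24² + 42.237²) = √8880.34 = 94.236 km/s.

94.2 km/s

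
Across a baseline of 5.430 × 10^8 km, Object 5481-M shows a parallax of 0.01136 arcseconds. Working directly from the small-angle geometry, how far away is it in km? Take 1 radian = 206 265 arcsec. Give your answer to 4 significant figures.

θ = 0.01136″ = 0.01136/206265 = 5.5075 × 10^-8 rad.
d = B/θ = (5.430 × 10^8) / (5.5075 × 10^-8) = 9.8593 × 10^15 km.

9.859 × 10^15 km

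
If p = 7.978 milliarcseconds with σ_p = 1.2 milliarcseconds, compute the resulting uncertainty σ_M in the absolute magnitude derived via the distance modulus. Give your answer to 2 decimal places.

σ_M = 0.33 mag

M = m − 5 log₁₀ d + 5 = m + 5 log₁₀ p + 5, so ∂M/∂p = 5/(p ln 10).
σ_M = (5/ln 10) · (σ_p/p) = 2.1715 × 1.2/7.978 = 2.1715 × 0.15041 = 0.32662.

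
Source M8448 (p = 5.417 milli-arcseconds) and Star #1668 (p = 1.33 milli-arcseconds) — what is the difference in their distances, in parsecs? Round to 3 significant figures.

567 pc

d_A = 1/0.005417″ = 184.6 pc; d_B = 1/0.001330″ = 751.88 pc.
|d_B − d_A| = |751.88 − 184.6| = 567.28 pc.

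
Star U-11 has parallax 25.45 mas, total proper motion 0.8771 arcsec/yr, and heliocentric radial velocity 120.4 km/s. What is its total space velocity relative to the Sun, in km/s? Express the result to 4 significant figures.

d = 1/p = 1/0.02545″ = 39.293 pc.
v_t = 4.740 μ d = 4.740 × 0.8771 × 39.293 = 163.36 km/s.
v = √(v_r² + v_t²) = √(120.4² + 163.36²) = √41182.6 = 202.93 km/s.

202.9 km/s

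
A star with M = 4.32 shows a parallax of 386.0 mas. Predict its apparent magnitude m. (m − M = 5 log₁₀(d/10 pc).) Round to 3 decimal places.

d = 1/p = 1/0.3860″ = 2.5907 pc.
m − M = 5 log₁₀ d − 5 = 5 log₁₀(2.5907) − 5 = 2.0671 − 5 = -2.9329.
m = M + (m − M) = 4.32 + (-2.9329) = 1.387.

m = 1.387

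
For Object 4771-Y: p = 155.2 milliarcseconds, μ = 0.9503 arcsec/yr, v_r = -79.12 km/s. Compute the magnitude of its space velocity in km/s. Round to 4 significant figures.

d = 1/p = 1/0.1552″ = 6.4433 pc.
v_t = 4.740 μ d = 4.740 × 0.9503 × 6.4433 = 29.023 km/s.
v = √(v_r² + v_t²) = √((-79.12)² + 29.023²) = √7102.31 = 84.275 km/s.

84.28 km/s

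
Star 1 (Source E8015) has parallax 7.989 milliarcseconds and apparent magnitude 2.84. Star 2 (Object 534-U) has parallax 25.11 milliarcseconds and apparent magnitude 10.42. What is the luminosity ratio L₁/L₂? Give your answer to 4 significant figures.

d₁ = 1/p₁ = 1/0.007989″ = 125.17 pc; d₂ = 1/p₂ = 1/0.02511″ = 39.825 pc.
M₁ = m₁ − 5 log₁₀ d₁ + 5 = 2.84 − 10.4875 + 5 = -2.6475.
M₂ = 10.42 − 8.0008 + 5 = 7.4192.
L₁/L₂ = 10^(0.4(M₂ − M₁)) = 10^(0.4 × 10.0667) = 10^4.02668 = 10634.

L₁/L₂ = 10630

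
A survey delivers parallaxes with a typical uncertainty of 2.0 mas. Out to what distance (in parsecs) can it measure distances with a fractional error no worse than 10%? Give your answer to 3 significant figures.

50.0 pc

σ_d/d = σ_p/p, so the condition is σ_p/p ≤ 0.10, i.e. p ≥ σ_p/0.10.
p_min = 2.0/0.10 = 20 mas = 0.02 arcsec.
d_max = 1/p_min = 1/0.02 = 50 pc.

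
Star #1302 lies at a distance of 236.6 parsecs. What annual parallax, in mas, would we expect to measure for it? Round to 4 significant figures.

4.227 mas

p = 1/d = 1/236.6 = 0.0042265 arcsec.
= 0.0042265 × 1000 = 4.2265 mas.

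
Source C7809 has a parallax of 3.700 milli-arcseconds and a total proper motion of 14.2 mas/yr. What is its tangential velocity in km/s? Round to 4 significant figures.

18.19 km/s

d = 1/p = 1/0.003700″ = 270.27 pc.
μ = 14.2 mas/yr = 0.0142 ″/yr.
v_t = 4.74 × μ × d = 4.74 × 0.0142 × 270.27 = 18.191 km/s.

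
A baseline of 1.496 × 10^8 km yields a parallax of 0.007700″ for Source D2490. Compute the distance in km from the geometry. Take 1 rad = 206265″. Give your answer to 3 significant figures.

θ = 0.007700″ = 0.007700/206265 = 3.7331 × 10^-8 rad.
d = B/θ = (1.496 × 10^8) / (3.7331 × 10^-8) = 4.0074 × 10^15 km.

4.01 × 10^15 km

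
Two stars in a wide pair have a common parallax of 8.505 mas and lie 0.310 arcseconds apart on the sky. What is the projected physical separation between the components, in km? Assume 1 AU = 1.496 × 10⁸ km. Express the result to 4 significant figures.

5.453 × 10^9 km

d = 1/p = 1/0.008505″ = 117.58 pc.
At distance d (pc), an angle of θ arcsec spans θ·d AU: s = 0.310 × 117.58 = 36.45 AU.
= 36.45 × 1.496 × 10⁸ km = 5.4529 × 10^9 km.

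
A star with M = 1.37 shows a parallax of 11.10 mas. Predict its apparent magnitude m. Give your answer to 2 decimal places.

m = 6.14

d = 1/p = 1/0.01110″ = 90.09 pc.
m − M = 5 log₁₀ d − 5 = 5 log₁₀(90.09) − 5 = 9.7734 − 5 = 4.7734.
m = M + (m − M) = 1.37 + 4.7734 = 6.14.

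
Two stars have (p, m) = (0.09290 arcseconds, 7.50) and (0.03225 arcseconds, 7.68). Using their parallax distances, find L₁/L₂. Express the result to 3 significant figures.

d₁ = 1/p₁ = 1/0.09290″ = 10.764 pc; d₂ = 1/p₂ = 1/0.03225″ = 31.008 pc.
M₁ = m₁ − 5 log₁₀ d₁ + 5 = 7.50 − 5.1599 + 5 = 7.3401.
M₂ = 7.68 − 7.4574 + 5 = 5.2226.
L₁/L₂ = 10^(0.4(M₂ − M₁)) = 10^(0.4 × (-2.1175)) = 10^(-0.84700) = 0.14223.

L₁/L₂ = 0.142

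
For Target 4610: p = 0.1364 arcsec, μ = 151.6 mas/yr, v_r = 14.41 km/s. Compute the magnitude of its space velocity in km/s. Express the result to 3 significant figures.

d = 1/p = 1/0.1364″ = 7.3314 pc.
μ = 151.6 mas/yr = 0.1516 ″/yr.
v_t = 4.740 μ d = 4.740 × 0.1516 × 7.3314 = 5.2682 km/s.
v = √(v_r² + v_t²) = √(14.41² + 5.2682²) = √235.402 = 15.343 km/s.

15.3 km/s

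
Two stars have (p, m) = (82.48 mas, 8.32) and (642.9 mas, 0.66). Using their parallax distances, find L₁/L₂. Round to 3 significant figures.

L₁/L₂ = 0.0524

d₁ = 1/p₁ = 1/0.08248″ = 12.124 pc; d₂ = 1/p₂ = 1/0.6429″ = 1.5555 pc.
M₁ = m₁ − 5 log₁₀ d₁ + 5 = 8.32 − 5.4182 + 5 = 7.9018.
M₂ = 0.66 − 0.9594 + 5 = 4.7006.
L₁/L₂ = 10^(0.4(M₂ − M₁)) = 10^(0.4 × (-3.2012)) = 10^(-1.28048) = 0.052423.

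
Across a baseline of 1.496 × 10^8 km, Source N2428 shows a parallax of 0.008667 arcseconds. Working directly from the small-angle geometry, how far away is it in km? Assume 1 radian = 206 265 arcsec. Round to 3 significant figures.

3.56 × 10^15 km

θ = 0.008667″ = 0.008667/206265 = 4.2019 × 10^-8 rad.
d = B/θ = (1.496 × 10^8) / (4.2019 × 10^-8) = 3.5603 × 10^15 km.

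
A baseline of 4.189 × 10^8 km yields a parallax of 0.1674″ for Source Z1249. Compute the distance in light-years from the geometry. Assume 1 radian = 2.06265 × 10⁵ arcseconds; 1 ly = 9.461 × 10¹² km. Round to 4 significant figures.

54.56 ly

θ = 0.1674″ = 0.1674/206265 = 8.1158 × 10^-7 rad.
d = B/θ = (4.189 × 10^8) / (8.1158 × 10^-7) = 5.1615 × 10^14 km = (5.1615 × 10^14) / (9.461 × 10^12) ly = 54.556 ly.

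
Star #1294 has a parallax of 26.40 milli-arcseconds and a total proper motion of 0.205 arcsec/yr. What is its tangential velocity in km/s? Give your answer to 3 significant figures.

d = 1/p = 1/0.02640″ = 37.879 pc.
v_t = 4.74 × μ × d = 4.74 × 0.205 × 37.879 = 36.807 km/s.

36.8 km/s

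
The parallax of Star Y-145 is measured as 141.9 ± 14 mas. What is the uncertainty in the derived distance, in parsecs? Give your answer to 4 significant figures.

d = 1/p, so σ_d = σ_p / p².
σ_d = 0.0140 / (0.1419)² = 0.0140 / 0.020136 = 0.69527 pc.

0.6953 pc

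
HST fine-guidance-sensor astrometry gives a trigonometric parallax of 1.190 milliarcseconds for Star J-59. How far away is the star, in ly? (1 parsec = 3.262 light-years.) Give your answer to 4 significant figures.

p = 1.190 milliarcseconds = 0.001190 arcsec.
d = 1/p = 1/0.001190 = 840.34 pc.
In light-years: 840.34 × 3.262 = 2741.2 ly.

2741 ly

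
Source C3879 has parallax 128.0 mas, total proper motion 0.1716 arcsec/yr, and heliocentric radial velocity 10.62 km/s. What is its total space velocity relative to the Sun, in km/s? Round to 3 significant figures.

d = 1/p = 1/0.1280″ = 7.8125 pc.
v_t = 4.740 μ d = 4.740 × 0.1716 × 7.8125 = 6.3546 km/s.
v = √(v_r² + v_t²) = √(10.62² + 6.3546²) = √153.165 = 12.376 km/s.

12.4 km/s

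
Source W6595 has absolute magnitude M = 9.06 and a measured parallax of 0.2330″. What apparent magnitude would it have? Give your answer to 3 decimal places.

d = 1/p = 1/0.2330″ = 4.2918 pc.
m − M = 5 log₁₀ d − 5 = 5 log₁₀(4.2918) − 5 = 3.1632 − 5 = -1.8368.
m = M + (m − M) = 9.06 + (-1.8368) = 7.223.

m = 7.223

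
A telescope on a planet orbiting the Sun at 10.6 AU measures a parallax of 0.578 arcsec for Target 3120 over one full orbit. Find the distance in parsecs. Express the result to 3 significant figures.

With baseline B (in AU) and parallax p (in arcsec), d = B/p parsecs.
d = 10.6 / 0.578 = 18.339 pc.

18.3 pc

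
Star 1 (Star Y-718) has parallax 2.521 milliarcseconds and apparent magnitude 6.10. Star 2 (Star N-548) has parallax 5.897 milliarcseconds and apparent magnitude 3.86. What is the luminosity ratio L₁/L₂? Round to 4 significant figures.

d₁ = 1/p₁ = 1/0.002521″ = 396.67 pc; d₂ = 1/p₂ = 1/0.005897″ = 169.58 pc.
M₁ = m₁ − 5 log₁₀ d₁ + 5 = 6.10 − 12.9921 + 5 = -1.8921.
M₂ = 3.86 − 11.1469 + 5 = -2.2869.
L₁/L₂ = 10^(0.4(M₂ − M₁)) = 10^(0.4 × (-0.3948)) = 10^(-0.15792) = 0.69515.

L₁/L₂ = 0.6952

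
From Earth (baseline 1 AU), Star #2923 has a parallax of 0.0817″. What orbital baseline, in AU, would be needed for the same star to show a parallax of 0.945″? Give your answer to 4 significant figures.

11.57 AU

Parallax scales linearly with baseline: p ∝ B, so B = p_target / p_Earth × 1 AU.
B = 0.945 / 0.0817 = 11.567 AU.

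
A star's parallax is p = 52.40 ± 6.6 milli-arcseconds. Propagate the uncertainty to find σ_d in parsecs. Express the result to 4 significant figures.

d = 1/p, so σ_d = σ_p / p².
σ_d = 0.00660 / (0.05240)² = 0.00660 / 0.0027458 = 2.4037 pc.

2.404 pc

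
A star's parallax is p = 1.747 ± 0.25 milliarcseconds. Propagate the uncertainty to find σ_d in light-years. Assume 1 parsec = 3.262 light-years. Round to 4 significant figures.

d = 1/p, so σ_d = σ_p / p².
σ_d = 0.000250 / (0.001747)² = 0.000250 / 0.000003052 = 81.913 pc = 81.913 × 3.262 ly = 267.2 ly.

267.2 ly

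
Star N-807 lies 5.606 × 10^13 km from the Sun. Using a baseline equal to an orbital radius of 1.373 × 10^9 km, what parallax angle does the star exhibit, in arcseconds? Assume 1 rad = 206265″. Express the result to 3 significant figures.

θ ≈ B/d = (1.373 × 10^9) / (5.606 × 10^13) = 2.4492 × 10^-5 rad.
In arcseconds: 2.4492 × 10^-5 × 206265 = 5.0518″.

5.05 arcsec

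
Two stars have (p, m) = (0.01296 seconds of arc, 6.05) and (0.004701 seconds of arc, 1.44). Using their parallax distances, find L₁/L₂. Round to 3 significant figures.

L₁/L₂ = 0.00188

d₁ = 1/p₁ = 1/0.01296″ = 77.16 pc; d₂ = 1/p₂ = 1/0.004701″ = 212.72 pc.
M₁ = m₁ − 5 log₁₀ d₁ + 5 = 6.05 − 9.4370 + 5 = 1.6130.
M₂ = 1.44 − 11.6390 + 5 = -5.1990.
L₁/L₂ = 10^(0.4(M₂ − M₁)) = 10^(0.4 × (-6.8120)) = 10^(-2.72480) = 0.0018845.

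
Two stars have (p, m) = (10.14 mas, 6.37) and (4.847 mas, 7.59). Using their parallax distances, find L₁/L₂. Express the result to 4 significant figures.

d₁ = 1/p₁ = 1/0.01014″ = 98.619 pc; d₂ = 1/p₂ = 1/0.004847″ = 206.31 pc.
M₁ = m₁ − 5 log₁₀ d₁ + 5 = 6.37 − 9.9698 + 5 = 1.4002.
M₂ = 7.59 − 11.5726 + 5 = 1.0174.
L₁/L₂ = 10^(0.4(M₂ − M₁)) = 10^(0.4 × (-0.3828)) = 10^(-0.15312) = 0.70288.

L₁/L₂ = 0.7029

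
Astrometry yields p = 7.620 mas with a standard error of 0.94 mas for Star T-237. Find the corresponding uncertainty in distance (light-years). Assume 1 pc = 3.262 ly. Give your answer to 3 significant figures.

d = 1/p, so σ_d = σ_p / p².
σ_d = 0.000940 / (0.007620)² = 0.000940 / 0.000058064 = 16.189 pc = 16.189 × 3.262 ly = 52.809 ly.

52.8 ly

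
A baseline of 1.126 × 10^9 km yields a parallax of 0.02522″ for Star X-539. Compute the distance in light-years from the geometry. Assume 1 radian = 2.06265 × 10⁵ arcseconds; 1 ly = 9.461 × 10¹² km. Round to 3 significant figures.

θ = 0.02522″ = 0.02522/206265 = 1.2227 × 10^-7 rad.
d = B/θ = (1.126 × 10^9) / (1.2227 × 10^-7) = 9.2091 × 10^15 km = (9.2091 × 10^15) / (9.461 × 10^12) ly = 973.37 ly.

973 ly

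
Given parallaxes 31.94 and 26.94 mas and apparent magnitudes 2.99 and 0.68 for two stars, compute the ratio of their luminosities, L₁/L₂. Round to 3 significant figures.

d₁ = 1/p₁ = 1/0.03194″ = 31.309 pc; d₂ = 1/p₂ = 1/0.02694″ = 37.12 pc.
M₁ = m₁ − 5 log₁₀ d₁ + 5 = 2.99 − 7.4783 + 5 = 0.5117.
M₂ = 0.68 − 7.8480 + 5 = -2.1680.
L₁/L₂ = 10^(0.4(M₂ − M₁)) = 10^(0.4 × (-2.6797)) = 10^(-1.07188) = 0.084746.

L₁/L₂ = 0.0847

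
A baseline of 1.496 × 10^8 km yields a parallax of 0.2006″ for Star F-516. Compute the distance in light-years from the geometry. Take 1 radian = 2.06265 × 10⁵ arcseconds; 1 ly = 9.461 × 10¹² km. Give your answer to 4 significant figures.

θ = 0.2006″ = 0.2006/206265 = 9.7254 × 10^-7 rad.
d = B/θ = (1.496 × 10^8) / (9.7254 × 10^-7) = 1.5382 × 10^14 km = (1.5382 × 10^14) / (9.461 × 10^12) ly = 16.258 ly.

16.26 ly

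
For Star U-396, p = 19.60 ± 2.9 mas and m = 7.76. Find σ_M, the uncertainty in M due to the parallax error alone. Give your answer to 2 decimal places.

M = m − 5 log₁₀ d + 5 = m + 5 log₁₀ p + 5, so ∂M/∂p = 5/(p ln 10).
σ_M = (5/ln 10) · (σ_p/p) = 2.1715 × 2.9/19.60 = 2.1715 × 0.14796 = 0.3213.

σ_M = 0.32 mag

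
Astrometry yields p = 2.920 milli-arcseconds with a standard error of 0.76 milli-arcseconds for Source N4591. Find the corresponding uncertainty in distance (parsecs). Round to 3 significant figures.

d = 1/p, so σ_d = σ_p / p².
σ_d = 0.000760 / (0.002920)² = 0.000760 / 0.0000085264 = 89.135 pc.

89.1 pc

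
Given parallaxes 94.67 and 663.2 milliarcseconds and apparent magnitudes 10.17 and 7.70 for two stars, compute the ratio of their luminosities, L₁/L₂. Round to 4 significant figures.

d₁ = 1/p₁ = 1/0.09467″ = 10.563 pc; d₂ = 1/p₂ = 1/0.6632″ = 1.5078 pc.
M₁ = m₁ − 5 log₁₀ d₁ + 5 = 10.17 − 5.1189 + 5 = 10.0511.
M₂ = 7.70 − 0.8917 + 5 = 11.8083.
L₁/L₂ = 10^(0.4(M₂ − M₁)) = 10^(0.4 × 1.7572) = 10^0.70288 = 5.0452.

L₁/L₂ = 5.045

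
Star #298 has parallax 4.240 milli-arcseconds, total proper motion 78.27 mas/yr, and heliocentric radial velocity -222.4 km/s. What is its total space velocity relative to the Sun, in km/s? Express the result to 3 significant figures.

239 km/s

d = 1/p = 1/0.004240″ = 235.85 pc.
μ = 78.27 mas/yr = 0.07827 ″/yr.
v_t = 4.740 μ d = 4.740 × 0.07827 × 235.85 = 87.5 km/s.
v = √(v_r² + v_t²) = √((-222.4)² + 87.5²) = √57118 = 238.99 km/s.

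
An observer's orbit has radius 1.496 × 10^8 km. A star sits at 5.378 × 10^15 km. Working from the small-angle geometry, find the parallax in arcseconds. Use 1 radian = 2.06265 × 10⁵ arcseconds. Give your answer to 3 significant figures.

θ ≈ B/d = (1.496 × 10^8) / (5.378 × 10^15) = 2.7817 × 10^-8 rad.
In arcseconds: 2.7817 × 10^-8 × 206265 = 0.0057377″.

0.00574 arcsec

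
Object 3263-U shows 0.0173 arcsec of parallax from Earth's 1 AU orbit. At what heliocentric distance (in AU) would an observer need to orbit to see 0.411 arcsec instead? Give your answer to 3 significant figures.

23.8 AU

Parallax scales linearly with baseline: p ∝ B, so B = p_target / p_Earth × 1 AU.
B = 0.411 / 0.0173 = 23.757 AU.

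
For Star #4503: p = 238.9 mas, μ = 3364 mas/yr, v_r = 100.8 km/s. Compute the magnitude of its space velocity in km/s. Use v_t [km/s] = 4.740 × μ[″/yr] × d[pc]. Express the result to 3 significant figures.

121 km/s

d = 1/p = 1/0.2389″ = 4.1859 pc.
μ = 3364 mas/yr = 3.364 ″/yr.
v_t = 4.740 μ d = 4.740 × 3.364 × 4.1859 = 66.746 km/s.
v = √(v_r² + v_t²) = √(100.8² + 66.746²) = √14615.7 = 120.9 km/s.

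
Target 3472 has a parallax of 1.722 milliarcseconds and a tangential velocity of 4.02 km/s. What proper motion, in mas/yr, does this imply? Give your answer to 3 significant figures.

d = 1/p = 1/0.001722″ = 580.72 pc.
μ = v_t / (4.74 d) = 4.02 / (4.74 × 580.72) = 4.02 / 2752.6 = 0.0014604 ″/yr = 1.4604 mas/yr.

1.46 mas/yr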